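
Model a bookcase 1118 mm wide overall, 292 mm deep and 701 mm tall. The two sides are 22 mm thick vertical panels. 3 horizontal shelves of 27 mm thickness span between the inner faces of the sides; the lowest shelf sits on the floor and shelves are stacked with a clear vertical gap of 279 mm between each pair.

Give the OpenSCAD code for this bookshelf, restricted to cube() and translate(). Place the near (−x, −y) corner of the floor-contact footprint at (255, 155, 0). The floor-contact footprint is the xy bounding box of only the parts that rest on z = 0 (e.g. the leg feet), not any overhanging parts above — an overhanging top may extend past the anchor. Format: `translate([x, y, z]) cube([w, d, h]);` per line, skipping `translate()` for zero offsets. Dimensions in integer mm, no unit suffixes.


translate([255, 155, 0]) cube([22, 292, 701]);
translate([1351, 155, 0]) cube([22, 292, 701]);
translate([277, 155, 0]) cube([1074, 292, 27]);
translate([277, 155, 306]) cube([1074, 292, 27]);
translate([277, 155, 612]) cube([1074, 292, 27]);


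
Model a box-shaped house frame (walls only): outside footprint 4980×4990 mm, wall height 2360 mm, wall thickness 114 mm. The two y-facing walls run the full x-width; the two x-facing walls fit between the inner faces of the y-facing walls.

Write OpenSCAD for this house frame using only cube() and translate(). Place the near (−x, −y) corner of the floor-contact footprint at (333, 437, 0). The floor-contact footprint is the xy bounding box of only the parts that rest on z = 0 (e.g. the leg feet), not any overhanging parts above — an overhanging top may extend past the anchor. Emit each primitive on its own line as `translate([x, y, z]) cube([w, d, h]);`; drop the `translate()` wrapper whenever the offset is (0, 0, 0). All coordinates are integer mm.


translate([333, 437, 0]) cube([4980, 114, 2360]);
translate([333, 5313, 0]) cube([4980, 114, 2360]);
translate([333, 551, 0]) cube([114, 4762, 2360]);
translate([5199, 551, 0]) cube([114, 4762, 2360]);


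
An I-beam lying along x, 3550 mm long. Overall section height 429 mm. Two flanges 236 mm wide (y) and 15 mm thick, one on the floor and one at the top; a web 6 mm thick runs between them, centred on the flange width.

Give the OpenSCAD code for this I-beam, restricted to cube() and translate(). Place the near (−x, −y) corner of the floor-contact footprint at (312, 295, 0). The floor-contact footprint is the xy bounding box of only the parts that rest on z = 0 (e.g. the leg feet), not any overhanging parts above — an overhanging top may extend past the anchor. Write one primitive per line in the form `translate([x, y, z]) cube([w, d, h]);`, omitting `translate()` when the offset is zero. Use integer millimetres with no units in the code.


translate([312, 295, 0]) cube([3550, 236, 15]);
translate([312, 410, 15]) cube([3550, 6, 399]);
translate([312, 295, 414]) cube([3550, 236, 15]);


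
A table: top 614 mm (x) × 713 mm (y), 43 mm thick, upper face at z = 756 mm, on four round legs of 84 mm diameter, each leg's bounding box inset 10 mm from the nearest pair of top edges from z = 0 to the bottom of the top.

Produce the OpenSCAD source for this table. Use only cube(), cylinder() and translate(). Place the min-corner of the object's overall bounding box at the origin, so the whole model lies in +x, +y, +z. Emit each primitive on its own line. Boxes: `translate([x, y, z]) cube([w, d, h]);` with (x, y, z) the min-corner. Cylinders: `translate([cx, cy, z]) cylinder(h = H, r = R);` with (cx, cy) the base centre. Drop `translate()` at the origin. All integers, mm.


// leg_h = 756 - 43 = 713
translate([0, 0, 713]) cube([614, 713, 43]);
translate([52, 52, 0]) cylinder(h = 713, r = 42);
translate([562, 52, 0]) cylinder(h = 713, r = 42);
translate([52, 661, 0]) cylinder(h = 713, r = 42);
translate([562, 661, 0]) cylinder(h = 713, r = 42);


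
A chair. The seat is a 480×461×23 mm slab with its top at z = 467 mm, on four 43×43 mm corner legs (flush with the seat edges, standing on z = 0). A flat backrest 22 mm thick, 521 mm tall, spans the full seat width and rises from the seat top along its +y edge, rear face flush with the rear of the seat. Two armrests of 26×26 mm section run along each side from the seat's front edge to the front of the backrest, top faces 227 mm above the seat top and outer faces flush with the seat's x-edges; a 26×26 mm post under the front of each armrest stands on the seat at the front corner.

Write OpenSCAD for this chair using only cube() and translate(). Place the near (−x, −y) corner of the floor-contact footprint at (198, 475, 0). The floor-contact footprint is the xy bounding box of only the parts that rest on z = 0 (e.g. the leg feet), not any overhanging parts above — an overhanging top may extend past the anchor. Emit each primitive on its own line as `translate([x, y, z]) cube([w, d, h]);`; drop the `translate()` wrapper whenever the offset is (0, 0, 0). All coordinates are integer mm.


translate([198, 475, 444]) cube([480, 461, 23]);
translate([198, 475, 0]) cube([43, 43, 444]);
translate([635, 475, 0]) cube([43, 43, 444]);
translate([198, 893, 0]) cube([43, 43, 444]);
translate([635, 893, 0]) cube([43, 43, 444]);
translate([198, 914, 467]) cube([480, 22, 521]);
translate([198, 475, 668]) cube([26, 439, 26]);
translate([652, 475, 668]) cube([26, 439, 26]);
translate([198, 475, 467]) cube([26, 26, 201]);
translate([652, 475, 467]) cube([26, 26, 201]);


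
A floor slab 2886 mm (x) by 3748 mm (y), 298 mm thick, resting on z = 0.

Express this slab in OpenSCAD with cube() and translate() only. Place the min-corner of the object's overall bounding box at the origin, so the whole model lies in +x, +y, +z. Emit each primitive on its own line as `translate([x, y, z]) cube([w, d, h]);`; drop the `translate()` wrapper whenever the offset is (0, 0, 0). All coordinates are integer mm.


cube([2886, 3748, 298]);


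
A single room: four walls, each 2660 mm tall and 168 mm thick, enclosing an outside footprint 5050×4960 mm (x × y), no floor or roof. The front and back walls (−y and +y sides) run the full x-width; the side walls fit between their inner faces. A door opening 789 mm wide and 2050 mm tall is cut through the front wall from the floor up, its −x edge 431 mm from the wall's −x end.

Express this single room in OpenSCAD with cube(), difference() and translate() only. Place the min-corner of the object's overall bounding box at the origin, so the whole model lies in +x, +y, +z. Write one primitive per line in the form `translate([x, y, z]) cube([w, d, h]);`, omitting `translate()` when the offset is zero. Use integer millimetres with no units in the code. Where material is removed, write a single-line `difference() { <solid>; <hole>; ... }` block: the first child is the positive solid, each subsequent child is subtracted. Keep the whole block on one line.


difference() { cube([5050, 168, 2660]); translate([431, 0, 0]) cube([789, 168, 2050]); }
translate([0, 4792, 0]) cube([5050, 168, 2660]);
translate([0, 168, 0]) cube([168, 4624, 2660]);
translate([4882, 168, 0]) cube([168, 4624, 2660]);


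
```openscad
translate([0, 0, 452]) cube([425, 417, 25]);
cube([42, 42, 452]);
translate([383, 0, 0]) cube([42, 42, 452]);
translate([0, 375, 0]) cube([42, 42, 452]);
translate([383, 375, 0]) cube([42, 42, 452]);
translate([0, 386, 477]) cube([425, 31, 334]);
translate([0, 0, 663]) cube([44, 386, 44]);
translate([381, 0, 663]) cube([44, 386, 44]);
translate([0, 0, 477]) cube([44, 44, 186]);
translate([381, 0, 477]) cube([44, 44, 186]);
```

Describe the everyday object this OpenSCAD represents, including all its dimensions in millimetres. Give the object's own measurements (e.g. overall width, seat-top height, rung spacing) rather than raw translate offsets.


A chair. The seat is a 425×417×25 mm slab with its top at z = 477 mm, on four 42×42 mm corner legs (flush with the seat edges, standing on z = 0). A flat backrest 31 mm thick, 334 mm tall, spans the full seat width and rises from the seat top along its +y edge, rear face flush with the rear of the seat. Two armrests of 44×44 mm section run along each side from the seat's front edge to the front of the backrest, top faces 230 mm above the seat top and outer faces flush with the seat's x-edges; a 44×44 mm post under the front of each armrest stands on the seat at the front corner.


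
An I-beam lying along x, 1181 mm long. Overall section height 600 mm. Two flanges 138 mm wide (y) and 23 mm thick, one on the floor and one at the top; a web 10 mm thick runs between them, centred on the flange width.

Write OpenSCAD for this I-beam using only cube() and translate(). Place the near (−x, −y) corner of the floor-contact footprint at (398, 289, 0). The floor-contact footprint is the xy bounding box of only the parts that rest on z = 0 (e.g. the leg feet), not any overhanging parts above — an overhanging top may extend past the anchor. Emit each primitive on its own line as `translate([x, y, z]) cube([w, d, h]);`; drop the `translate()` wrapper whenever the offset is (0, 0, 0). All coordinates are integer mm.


translate([398, 289, 0]) cube([1181, 138, 23]);
translate([398, 353, 23]) cube([1181, 10, 554]);
translate([398, 289, 577]) cube([1181, 138, 23]);


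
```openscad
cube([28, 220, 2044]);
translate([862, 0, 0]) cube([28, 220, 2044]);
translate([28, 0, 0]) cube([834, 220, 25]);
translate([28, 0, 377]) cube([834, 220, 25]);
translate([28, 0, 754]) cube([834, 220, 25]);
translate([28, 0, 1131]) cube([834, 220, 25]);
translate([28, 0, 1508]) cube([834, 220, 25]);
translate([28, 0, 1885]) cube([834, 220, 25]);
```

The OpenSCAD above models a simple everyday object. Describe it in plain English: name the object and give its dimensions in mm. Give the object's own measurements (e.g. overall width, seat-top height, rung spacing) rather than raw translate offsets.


An open bookshelf. Two side panels, each 28 mm thick, 220 mm deep and 2044 mm tall, stand 890 mm apart (outside-to-outside). Between them sit 6 shelves, each 25 mm thick and 220 mm deep, spanning the full gap between the sides. The bottom shelf rests on the floor (its underside at z = 0) and the clear gap between one shelf's top and the next shelf's underside is 352 mm.


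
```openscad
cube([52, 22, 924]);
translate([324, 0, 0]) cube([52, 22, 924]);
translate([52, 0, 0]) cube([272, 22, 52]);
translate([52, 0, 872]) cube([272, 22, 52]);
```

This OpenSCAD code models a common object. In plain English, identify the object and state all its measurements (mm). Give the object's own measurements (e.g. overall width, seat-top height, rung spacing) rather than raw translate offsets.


A rectangular picture frame lying in the x–z plane (depth along y). The opening is 272 mm wide (x) by 820 mm tall (z), surrounded by a border 52 mm wide on all four sides. The frame is 22 mm deep and is made of two full-height vertical stiles with two horizontal rails fitted between them.


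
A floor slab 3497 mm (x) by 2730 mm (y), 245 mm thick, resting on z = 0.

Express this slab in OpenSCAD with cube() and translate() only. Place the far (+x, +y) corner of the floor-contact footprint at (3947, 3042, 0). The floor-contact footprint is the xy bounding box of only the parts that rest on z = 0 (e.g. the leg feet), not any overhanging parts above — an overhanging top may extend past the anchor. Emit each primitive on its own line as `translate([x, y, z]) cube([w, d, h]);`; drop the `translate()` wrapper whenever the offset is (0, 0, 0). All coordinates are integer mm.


translate([450, 312, 0]) cube([3497, 2730, 245]);


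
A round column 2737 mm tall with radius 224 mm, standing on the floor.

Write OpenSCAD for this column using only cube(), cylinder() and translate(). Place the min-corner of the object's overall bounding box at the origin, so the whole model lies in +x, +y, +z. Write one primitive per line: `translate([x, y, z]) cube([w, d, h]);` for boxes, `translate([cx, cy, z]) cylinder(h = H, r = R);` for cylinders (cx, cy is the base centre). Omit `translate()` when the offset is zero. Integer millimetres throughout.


translate([224, 224, 0]) cylinder(h = 2737, r = 224);


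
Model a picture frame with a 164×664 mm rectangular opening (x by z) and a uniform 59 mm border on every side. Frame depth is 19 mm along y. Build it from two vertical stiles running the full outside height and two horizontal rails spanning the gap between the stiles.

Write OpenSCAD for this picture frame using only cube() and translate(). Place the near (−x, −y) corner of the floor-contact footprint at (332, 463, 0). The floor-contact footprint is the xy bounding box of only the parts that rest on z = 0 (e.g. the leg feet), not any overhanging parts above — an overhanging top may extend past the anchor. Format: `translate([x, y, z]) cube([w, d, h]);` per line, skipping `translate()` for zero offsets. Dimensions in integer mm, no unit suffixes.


translate([332, 463, 0]) cube([59, 19, 782]);
translate([555, 463, 0]) cube([59, 19, 782]);
translate([391, 463, 0]) cube([164, 19, 59]);
translate([391, 463, 723]) cube([164, 19, 59]);


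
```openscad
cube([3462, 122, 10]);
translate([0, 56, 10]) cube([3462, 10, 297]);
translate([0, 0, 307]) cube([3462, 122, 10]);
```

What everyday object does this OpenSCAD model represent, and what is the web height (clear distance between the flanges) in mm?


An I-beam. The web height is 297 mm.

Two wide flanges with a thin centred web — an I-beam. Overall 317 mm minus two 10 mm flanges gives a web of 317 − 2·10 = 297 mm.


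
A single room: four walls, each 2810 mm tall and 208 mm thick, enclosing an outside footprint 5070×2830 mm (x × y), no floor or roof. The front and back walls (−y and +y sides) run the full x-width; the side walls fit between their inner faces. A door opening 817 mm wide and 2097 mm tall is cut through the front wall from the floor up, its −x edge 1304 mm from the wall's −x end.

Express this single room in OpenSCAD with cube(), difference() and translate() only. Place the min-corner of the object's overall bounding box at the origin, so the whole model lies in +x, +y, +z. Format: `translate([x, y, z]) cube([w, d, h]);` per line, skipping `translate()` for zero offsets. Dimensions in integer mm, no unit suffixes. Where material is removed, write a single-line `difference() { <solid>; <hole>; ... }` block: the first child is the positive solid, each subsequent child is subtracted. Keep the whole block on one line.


difference() { cube([5070, 208, 2810]); translate([1304, 0, 0]) cube([817, 208, 2097]); }
translate([0, 2622, 0]) cube([5070, 208, 2810]);
translate([0, 208, 0]) cube([208, 2414, 2810]);
translate([4862, 208, 0]) cube([208, 2414, 2810]);


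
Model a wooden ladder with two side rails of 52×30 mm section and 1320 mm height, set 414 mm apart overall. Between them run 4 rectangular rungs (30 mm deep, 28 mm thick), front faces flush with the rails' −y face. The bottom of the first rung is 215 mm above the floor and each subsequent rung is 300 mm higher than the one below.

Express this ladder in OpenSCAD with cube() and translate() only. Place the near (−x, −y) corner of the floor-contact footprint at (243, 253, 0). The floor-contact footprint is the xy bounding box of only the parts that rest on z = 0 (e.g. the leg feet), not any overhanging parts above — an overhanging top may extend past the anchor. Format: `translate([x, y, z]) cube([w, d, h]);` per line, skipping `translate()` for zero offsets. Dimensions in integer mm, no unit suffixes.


translate([243, 253, 0]) cube([52, 30, 1320]);
translate([605, 253, 0]) cube([52, 30, 1320]);
translate([295, 253, 215]) cube([310, 30, 28]);
translate([295, 253, 515]) cube([310, 30, 28]);
translate([295, 253, 815]) cube([310, 30, 28]);
translate([295, 253, 1115]) cube([310, 30, 28]);


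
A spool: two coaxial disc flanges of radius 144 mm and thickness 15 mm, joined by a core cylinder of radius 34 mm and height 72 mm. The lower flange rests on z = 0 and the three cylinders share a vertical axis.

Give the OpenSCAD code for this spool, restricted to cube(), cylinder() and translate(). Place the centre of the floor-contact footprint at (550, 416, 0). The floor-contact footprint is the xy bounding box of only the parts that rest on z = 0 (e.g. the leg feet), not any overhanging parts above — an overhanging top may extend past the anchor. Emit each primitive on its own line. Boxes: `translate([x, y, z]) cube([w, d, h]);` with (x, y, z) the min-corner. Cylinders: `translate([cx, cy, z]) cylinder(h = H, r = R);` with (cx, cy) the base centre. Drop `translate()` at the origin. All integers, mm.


translate([550, 416, 0]) cylinder(h = 15, r = 144);
translate([550, 416, 15]) cylinder(h = 72, r = 34);
translate([550, 416, 87]) cylinder(h = 15, r = 144);


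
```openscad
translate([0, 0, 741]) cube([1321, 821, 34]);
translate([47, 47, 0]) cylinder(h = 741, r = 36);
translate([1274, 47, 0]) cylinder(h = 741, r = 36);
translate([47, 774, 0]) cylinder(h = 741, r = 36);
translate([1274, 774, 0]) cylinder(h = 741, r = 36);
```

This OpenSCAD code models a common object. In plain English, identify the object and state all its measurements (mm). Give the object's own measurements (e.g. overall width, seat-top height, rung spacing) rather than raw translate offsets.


A table: top 1321 mm (x) × 821 mm (y), 34 mm thick, upper face at z = 775 mm, on four round legs of 72 mm diameter, each leg's bounding box inset 11 mm from the nearest pair of top edges from z = 0 to the bottom of the top.


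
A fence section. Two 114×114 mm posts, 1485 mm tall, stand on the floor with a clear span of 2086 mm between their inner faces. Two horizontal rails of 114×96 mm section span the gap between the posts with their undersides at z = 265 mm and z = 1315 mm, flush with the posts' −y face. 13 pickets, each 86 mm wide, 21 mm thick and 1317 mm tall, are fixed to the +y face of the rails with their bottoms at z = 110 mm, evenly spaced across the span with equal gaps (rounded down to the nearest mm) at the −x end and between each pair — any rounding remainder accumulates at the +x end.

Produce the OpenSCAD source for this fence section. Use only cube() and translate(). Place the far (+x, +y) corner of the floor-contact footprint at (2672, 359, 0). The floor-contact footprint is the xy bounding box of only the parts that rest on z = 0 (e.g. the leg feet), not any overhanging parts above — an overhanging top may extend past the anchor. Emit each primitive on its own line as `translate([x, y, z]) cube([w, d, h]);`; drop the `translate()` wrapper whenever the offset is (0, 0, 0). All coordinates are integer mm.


translate([358, 245, 0]) cube([114, 114, 1485]);
translate([2558, 245, 0]) cube([114, 114, 1485]);
translate([472, 245, 265]) cube([2086, 114, 96]);
translate([472, 245, 1315]) cube([2086, 114, 96]);
translate([541, 359, 110]) cube([86, 21, 1317]);
translate([696, 359, 110]) cube([86, 21, 1317]);
translate([851, 359, 110]) cube([86, 21, 1317]);
translate([1006, 359, 110]) cube([86, 21, 1317]);
translate([1161, 359, 110]) cube([86, 21, 1317]);
translate([1316, 359, 110]) cube([86, 21, 1317]);
translate([1471, 359, 110]) cube([86, 21, 1317]);
translate([1626, 359, 110]) cube([86, 21, 1317]);
translate([1781, 359, 110]) cube([86, 21, 1317]);
translate([1936, 359, 110]) cube([86, 21, 1317]);
translate([2091, 359, 110]) cube([86, 21, 1317]);
translate([2246, 359, 110]) cube([86, 21, 1317]);
translate([2401, 359, 110]) cube([86, 21, 1317]);


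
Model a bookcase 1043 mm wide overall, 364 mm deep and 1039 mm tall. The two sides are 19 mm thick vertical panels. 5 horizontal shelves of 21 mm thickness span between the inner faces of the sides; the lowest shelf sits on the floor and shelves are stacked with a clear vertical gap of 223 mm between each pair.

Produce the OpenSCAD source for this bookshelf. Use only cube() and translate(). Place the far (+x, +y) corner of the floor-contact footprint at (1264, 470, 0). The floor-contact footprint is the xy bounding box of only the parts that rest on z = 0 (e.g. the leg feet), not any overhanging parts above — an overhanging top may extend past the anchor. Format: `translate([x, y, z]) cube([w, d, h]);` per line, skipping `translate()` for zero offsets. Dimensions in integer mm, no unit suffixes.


translate([221, 106, 0]) cube([19, 364, 1039]);
translate([1245, 106, 0]) cube([19, 364, 1039]);
translate([240, 106, 0]) cube([1005, 364, 21]);
translate([240, 106, 244]) cube([1005, 364, 21]);
translate([240, 106, 488]) cube([1005, 364, 21]);
translate([240, 106, 732]) cube([1005, 364, 21]);
translate([240, 106, 976]) cube([1005, 364, 21]);


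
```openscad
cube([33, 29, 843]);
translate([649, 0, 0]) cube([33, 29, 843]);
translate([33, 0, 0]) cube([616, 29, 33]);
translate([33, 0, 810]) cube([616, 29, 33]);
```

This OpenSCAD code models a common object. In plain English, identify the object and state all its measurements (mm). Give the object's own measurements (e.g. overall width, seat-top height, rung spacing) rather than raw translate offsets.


A rectangular picture frame lying in the x–z plane (depth along y). The opening is 616 mm wide (x) by 777 mm tall (z), surrounded by a border 33 mm wide on all four sides. The frame is 29 mm deep and is made of two full-height vertical stiles with two horizontal rails fitted between them.


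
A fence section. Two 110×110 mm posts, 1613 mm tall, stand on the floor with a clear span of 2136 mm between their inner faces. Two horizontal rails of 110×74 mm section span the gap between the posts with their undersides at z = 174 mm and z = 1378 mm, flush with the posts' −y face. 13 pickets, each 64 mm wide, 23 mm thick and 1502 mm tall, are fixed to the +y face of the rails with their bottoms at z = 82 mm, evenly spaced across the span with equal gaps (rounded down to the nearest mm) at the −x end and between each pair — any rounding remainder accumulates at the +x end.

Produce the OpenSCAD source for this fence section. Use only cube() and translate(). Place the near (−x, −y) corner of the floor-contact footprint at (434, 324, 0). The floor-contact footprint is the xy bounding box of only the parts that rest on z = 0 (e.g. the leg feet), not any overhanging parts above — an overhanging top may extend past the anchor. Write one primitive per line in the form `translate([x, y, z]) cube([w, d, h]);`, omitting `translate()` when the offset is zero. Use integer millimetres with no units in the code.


translate([434, 324, 0]) cube([110, 110, 1613]);
translate([2680, 324, 0]) cube([110, 110, 1613]);
translate([544, 324, 174]) cube([2136, 110, 74]);
translate([544, 324, 1378]) cube([2136, 110, 74]);
translate([637, 434, 82]) cube([64, 23, 1502]);
translate([794, 434, 82]) cube([64, 23, 1502]);
translate([951, 434, 82]) cube([64, 23, 1502]);
translate([1108, 434, 82]) cube([64, 23, 1502]);
translate([1265, 434, 82]) cube([64, 23, 1502]);
translate([1422, 434, 82]) cube([64, 23, 1502]);
translate([1579, 434, 82]) cube([64, 23, 1502]);
translate([1736, 434, 82]) cube([64, 23, 1502]);
translate([1893, 434, 82]) cube([64, 23, 1502]);
translate([2050, 434, 82]) cube([64, 23, 1502]);
translate([2207, 434, 82]) cube([64, 23, 1502]);
translate([2364, 434, 82]) cube([64, 23, 1502]);
translate([2521, 434, 82]) cube([64, 23, 1502]);


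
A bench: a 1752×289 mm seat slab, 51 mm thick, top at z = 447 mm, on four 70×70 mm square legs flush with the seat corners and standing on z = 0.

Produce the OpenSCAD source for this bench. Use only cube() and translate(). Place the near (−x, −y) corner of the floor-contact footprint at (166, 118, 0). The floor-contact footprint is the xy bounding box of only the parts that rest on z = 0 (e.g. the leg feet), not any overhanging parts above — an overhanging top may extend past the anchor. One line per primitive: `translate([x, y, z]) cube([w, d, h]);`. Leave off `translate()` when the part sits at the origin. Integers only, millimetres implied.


translate([166, 118, 396]) cube([1752, 289, 51]);
translate([166, 118, 0]) cube([70, 70, 396]);
translate([166, 337, 0]) cube([70, 70, 396]);
translate([1848, 118, 0]) cube([70, 70, 396]);
translate([1848, 337, 0]) cube([70, 70, 396]);


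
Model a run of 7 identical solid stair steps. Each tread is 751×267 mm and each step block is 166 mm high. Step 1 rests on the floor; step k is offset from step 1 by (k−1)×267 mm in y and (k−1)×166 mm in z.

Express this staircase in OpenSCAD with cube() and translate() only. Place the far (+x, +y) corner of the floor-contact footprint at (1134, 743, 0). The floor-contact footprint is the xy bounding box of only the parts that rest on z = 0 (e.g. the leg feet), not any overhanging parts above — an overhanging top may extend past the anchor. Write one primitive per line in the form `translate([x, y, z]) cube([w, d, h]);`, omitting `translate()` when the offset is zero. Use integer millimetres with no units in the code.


translate([383, 476, 0]) cube([751, 267, 166]);
translate([383, 743, 166]) cube([751, 267, 166]);
translate([383, 1010, 332]) cube([751, 267, 166]);
translate([383, 1277, 498]) cube([751, 267, 166]);
translate([383, 1544, 664]) cube([751, 267, 166]);
translate([383, 1811, 830]) cube([751, 267, 166]);
translate([383, 2078, 996]) cube([751, 267, 166]);


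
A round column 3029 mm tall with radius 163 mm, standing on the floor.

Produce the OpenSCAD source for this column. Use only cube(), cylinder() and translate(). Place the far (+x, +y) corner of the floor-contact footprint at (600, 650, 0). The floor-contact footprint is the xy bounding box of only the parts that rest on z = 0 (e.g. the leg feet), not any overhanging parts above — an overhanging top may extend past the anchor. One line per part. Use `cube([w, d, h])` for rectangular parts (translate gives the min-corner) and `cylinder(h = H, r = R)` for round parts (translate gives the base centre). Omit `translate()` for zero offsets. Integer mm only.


translate([437, 487, 0]) cylinder(h = 3029, r = 163);


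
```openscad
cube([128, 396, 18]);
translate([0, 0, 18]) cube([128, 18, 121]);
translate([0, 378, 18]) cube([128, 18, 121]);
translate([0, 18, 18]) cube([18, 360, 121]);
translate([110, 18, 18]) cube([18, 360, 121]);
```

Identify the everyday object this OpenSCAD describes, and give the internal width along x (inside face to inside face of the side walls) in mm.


An open box. The internal width is 92 mm.

A 128×396 base slab with four walls standing on it — an open box. The base is 128 mm wide and the walls are 18 mm thick, so the internal width is 128 − 2 × 18 = 92 mm.


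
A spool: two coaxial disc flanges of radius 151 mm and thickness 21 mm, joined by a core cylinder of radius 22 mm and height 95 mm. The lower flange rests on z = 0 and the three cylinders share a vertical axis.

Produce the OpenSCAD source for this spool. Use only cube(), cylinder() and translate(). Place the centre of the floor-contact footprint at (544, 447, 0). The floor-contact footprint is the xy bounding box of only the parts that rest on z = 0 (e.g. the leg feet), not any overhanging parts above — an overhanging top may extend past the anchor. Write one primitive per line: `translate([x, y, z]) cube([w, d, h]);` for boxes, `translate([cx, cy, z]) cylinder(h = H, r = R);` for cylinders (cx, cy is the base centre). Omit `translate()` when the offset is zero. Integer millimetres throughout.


translate([544, 447, 0]) cylinder(h = 21, r = 151);
translate([544, 447, 21]) cylinder(h = 95, r = 22);
translate([544, 447, 116]) cylinder(h = 21, r = 151);


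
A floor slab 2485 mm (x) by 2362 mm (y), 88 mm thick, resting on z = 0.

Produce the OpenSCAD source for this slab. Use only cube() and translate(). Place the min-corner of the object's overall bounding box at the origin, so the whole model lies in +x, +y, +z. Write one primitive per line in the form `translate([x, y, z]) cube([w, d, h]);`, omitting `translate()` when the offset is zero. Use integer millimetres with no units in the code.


cube([2485, 2362, 88]);


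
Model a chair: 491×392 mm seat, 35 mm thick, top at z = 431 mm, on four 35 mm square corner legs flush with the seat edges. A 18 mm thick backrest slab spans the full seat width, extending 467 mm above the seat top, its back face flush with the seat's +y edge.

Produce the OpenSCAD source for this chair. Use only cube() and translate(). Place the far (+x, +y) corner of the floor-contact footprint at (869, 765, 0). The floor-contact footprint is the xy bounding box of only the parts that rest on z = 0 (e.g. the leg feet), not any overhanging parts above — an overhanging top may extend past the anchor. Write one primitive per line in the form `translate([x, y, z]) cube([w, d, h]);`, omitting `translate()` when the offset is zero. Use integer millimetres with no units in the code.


translate([378, 373, 396]) cube([491, 392, 35]);
translate([378, 373, 0]) cube([35, 35, 396]);
translate([834, 373, 0]) cube([35, 35, 396]);
translate([378, 730, 0]) cube([35, 35, 396]);
translate([834, 730, 0]) cube([35, 35, 396]);
translate([378, 747, 431]) cube([491, 18, 467]);


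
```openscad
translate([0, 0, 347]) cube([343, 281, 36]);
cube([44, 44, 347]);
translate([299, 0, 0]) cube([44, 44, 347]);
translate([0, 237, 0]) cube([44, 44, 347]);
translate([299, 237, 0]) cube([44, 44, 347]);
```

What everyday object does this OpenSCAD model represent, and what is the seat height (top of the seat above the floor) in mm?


A stool. The seat height is 383 mm.

A 343×281×36 slab at z = 347 on four corner posts — a stool. The seat top is 347 + 36 = 383 mm.


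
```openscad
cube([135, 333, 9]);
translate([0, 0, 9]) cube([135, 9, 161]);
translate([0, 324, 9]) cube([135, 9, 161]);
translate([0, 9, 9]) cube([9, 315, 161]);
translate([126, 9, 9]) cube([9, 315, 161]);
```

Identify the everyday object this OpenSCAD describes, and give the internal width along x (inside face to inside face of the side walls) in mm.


An open box. The internal width is 117 mm.

A 135×333 base slab with four walls standing on it — an open box. The base is 135 mm wide and the walls are 9 mm thick, so the internal width is 135 − 2 × 9 = 117 mm.


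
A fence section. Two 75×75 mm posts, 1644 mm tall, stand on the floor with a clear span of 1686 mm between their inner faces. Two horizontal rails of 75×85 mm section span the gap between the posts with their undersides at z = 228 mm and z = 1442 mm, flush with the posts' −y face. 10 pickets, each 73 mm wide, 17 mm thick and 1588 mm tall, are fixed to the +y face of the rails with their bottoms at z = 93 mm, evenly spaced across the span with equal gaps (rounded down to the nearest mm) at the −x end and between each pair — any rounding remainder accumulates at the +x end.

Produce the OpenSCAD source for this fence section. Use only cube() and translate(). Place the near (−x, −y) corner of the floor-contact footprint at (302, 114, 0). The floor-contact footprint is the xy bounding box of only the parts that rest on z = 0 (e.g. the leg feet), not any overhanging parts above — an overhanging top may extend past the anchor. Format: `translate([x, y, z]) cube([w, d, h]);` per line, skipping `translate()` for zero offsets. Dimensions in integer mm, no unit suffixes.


translate([302, 114, 0]) cube([75, 75, 1644]);
translate([2063, 114, 0]) cube([75, 75, 1644]);
translate([377, 114, 228]) cube([1686, 75, 85]);
translate([377, 114, 1442]) cube([1686, 75, 85]);
translate([463, 189, 93]) cube([73, 17, 1588]);
translate([622, 189, 93]) cube([73, 17, 1588]);
translate([781, 189, 93]) cube([73, 17, 1588]);
translate([940, 189, 93]) cube([73, 17, 1588]);
translate([1099, 189, 93]) cube([73, 17, 1588]);
translate([1258, 189, 93]) cube([73, 17, 1588]);
translate([1417, 189, 93]) cube([73, 17, 1588]);
translate([1576, 189, 93]) cube([73, 17, 1588]);
translate([1735, 189, 93]) cube([73, 17, 1588]);
translate([1894, 189, 93]) cube([73, 17, 1588]);


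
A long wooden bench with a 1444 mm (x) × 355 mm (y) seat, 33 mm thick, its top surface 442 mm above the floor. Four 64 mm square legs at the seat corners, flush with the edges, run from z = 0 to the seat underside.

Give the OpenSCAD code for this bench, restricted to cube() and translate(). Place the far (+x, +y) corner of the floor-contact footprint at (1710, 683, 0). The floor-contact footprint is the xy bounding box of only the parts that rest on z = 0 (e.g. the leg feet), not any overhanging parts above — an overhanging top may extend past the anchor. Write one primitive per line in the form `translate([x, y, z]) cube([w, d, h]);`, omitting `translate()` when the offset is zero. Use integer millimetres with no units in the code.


translate([266, 328, 409]) cube([1444, 355, 33]);
translate([266, 328, 0]) cube([64, 64, 409]);
translate([266, 619, 0]) cube([64, 64, 409]);
translate([1646, 328, 0]) cube([64, 64, 409]);
translate([1646, 619, 0]) cube([64, 64, 409]);


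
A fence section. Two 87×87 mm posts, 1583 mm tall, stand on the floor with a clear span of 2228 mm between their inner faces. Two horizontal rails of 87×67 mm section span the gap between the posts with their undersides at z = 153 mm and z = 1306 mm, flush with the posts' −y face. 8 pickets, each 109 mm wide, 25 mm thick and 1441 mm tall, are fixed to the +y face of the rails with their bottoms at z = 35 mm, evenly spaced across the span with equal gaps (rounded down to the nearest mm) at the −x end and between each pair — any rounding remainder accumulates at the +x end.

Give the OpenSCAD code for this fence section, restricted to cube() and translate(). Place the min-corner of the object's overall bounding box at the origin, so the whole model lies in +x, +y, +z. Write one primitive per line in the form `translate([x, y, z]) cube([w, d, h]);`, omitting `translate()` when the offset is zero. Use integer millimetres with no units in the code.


cube([87, 87, 1583]);
translate([2315, 0, 0]) cube([87, 87, 1583]);
translate([87, 0, 153]) cube([2228, 87, 67]);
translate([87, 0, 1306]) cube([2228, 87, 67]);
translate([237, 87, 35]) cube([109, 25, 1441]);
translate([496, 87, 35]) cube([109, 25, 1441]);
translate([755, 87, 35]) cube([109, 25, 1441]);
translate([1014, 87, 35]) cube([109, 25, 1441]);
translate([1273, 87, 35]) cube([109, 25, 1441]);
translate([1532, 87, 35]) cube([109, 25, 1441]);
translate([1791, 87, 35]) cube([109, 25, 1441]);
translate([2050, 87, 35]) cube([109, 25, 1441]);


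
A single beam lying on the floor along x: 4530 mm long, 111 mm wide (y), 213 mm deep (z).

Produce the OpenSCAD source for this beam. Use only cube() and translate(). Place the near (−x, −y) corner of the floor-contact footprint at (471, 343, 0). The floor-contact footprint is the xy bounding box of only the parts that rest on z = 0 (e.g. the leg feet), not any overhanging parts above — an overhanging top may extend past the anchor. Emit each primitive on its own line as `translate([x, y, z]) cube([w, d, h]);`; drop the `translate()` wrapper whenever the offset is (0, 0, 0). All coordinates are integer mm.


translate([471, 343, 0]) cube([4530, 111, 213]);


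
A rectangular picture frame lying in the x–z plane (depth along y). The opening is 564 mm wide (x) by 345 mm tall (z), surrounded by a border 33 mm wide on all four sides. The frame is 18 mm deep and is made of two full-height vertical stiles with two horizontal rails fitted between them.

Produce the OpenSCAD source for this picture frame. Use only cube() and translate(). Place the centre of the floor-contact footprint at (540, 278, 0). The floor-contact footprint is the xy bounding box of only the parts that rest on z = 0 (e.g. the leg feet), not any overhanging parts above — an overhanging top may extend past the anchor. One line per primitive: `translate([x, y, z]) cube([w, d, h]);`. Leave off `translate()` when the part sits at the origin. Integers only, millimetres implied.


translate([225, 269, 0]) cube([33, 18, 411]);
translate([822, 269, 0]) cube([33, 18, 411]);
translate([258, 269, 0]) cube([564, 18, 33]);
translate([258, 269, 378]) cube([564, 18, 33]);


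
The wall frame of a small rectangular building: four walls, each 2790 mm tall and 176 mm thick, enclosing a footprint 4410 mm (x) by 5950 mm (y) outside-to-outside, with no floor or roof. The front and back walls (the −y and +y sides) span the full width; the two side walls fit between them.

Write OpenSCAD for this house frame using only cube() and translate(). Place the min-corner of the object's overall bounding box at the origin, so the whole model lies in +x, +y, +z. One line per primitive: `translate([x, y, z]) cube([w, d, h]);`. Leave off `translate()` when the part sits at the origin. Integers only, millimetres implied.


cube([4410, 176, 2790]);
translate([0, 5774, 0]) cube([4410, 176, 2790]);
translate([0, 176, 0]) cube([176, 5598, 2790]);
translate([4234, 176, 0]) cube([176, 5598, 2790]);


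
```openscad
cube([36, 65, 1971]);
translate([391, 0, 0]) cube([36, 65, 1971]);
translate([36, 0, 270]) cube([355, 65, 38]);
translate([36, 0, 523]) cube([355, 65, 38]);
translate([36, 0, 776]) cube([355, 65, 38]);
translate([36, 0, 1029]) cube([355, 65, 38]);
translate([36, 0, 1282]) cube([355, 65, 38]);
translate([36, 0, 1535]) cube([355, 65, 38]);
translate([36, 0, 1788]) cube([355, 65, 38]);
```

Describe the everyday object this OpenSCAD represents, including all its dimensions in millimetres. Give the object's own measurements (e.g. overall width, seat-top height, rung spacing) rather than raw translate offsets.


A straight ladder. Two 36×65 mm vertical rails, 1971 mm tall, stand 427 mm apart (outside-to-outside) with their front faces coplanar on the −y side. 7 rungs, each 65 mm deep and 38 mm tall, span between the inner faces of the rails, front faces flush with the rails. The lowest rung's underside is at z = 270 mm and rungs are spaced 253 mm apart (underside to underside).


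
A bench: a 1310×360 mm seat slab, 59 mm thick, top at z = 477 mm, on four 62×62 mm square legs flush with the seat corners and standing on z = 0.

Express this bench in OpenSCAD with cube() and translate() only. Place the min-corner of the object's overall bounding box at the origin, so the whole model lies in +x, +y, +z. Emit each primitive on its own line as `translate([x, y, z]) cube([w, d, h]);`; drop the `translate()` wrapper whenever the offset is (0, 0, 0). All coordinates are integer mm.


// leg_h = 477 − 59 = 418
translate([0, 0, 418]) cube([1310, 360, 59]);
cube([62, 62, 418]);
translate([0, 298, 0]) cube([62, 62, 418]);
translate([1248, 0, 0]) cube([62, 62, 418]);
translate([1248, 298, 0]) cube([62, 62, 418]);


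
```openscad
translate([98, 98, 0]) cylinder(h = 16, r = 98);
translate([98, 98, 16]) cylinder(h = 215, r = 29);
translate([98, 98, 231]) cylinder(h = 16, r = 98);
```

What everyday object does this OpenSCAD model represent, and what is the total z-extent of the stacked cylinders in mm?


A spool. The overall height is 247 mm.

Three coaxial cylinders, large–small–large — a spool. Two 16 mm flanges and a 215 mm core give 16 + 215 + 16 = 247 mm.


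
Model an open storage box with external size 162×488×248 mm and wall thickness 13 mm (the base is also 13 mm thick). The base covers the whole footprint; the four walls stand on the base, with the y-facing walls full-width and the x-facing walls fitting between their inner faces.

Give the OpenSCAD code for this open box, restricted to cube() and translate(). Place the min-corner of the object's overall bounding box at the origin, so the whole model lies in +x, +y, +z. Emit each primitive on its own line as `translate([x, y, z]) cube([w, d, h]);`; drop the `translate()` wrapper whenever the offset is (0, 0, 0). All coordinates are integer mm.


cube([162, 488, 13]);
translate([0, 0, 13]) cube([162, 13, 235]);
translate([0, 475, 13]) cube([162, 13, 235]);
translate([0, 13, 13]) cube([13, 462, 235]);
translate([149, 13, 13]) cube([13, 462, 235]);


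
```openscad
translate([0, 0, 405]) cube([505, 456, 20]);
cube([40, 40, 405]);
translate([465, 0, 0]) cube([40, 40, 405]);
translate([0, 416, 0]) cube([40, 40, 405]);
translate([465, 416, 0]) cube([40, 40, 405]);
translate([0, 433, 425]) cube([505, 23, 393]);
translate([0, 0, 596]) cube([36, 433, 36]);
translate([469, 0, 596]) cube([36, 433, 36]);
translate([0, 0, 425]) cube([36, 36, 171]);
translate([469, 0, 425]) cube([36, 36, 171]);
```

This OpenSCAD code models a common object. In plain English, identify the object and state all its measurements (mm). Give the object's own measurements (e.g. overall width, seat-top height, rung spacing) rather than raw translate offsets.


A chair. The seat is a 505×456×20 mm slab with its top at z = 425 mm, on four 40×40 mm corner legs (flush with the seat edges, standing on z = 0). A flat backrest 23 mm thick, 393 mm tall, spans the full seat width and rises from the seat top along its +y edge, rear face flush with the rear of the seat. Two armrests of 36×36 mm section run along each side from the seat's front edge to the front of the backrest, top faces 207 mm above the seat top and outer faces flush with the seat's x-edges; a 36×36 mm post under the front of each armrest stands on the seat at the front corner.
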